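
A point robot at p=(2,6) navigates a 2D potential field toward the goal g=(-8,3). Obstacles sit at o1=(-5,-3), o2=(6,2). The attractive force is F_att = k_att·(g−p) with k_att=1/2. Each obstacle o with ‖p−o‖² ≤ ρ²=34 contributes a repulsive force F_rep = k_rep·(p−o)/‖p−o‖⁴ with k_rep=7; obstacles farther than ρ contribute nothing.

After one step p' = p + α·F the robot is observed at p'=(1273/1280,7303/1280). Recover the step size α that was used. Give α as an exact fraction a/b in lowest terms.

α = 1/5

F_att = 1/2·(g−p) = 1/2·(-10,-3) = (-5.0000,-1.5000)
o1: d²=130 > ρ²=34 → inactive
o2: d²=32 ≤ ρ²=34; F_rep = 7·(-4,4)/32² = (-0.0273,0.0273)
F = F_att + ΣF_rep = (-5.0273,-1.4727)
Δp = p'−p = (-1.0055,-0.2945); α = Δx/Fx = (-1287/1280) / (-1287/256) = 1/5
check: Δy/Fy = (-377/1280) / (-377/256) = 1/5 ✓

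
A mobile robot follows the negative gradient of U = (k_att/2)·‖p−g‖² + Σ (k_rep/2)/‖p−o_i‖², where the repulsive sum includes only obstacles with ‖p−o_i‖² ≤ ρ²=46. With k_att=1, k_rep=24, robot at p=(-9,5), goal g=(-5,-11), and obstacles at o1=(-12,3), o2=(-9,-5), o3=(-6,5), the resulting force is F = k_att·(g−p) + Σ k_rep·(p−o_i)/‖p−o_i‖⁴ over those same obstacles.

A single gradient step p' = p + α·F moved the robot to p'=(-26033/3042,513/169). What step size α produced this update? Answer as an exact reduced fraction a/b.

F_att = 1·(g−p) = 1·(4,-16) = (4.0000,-16.0000)
o1: d²=13 ≤ ρ²=46; F_rep = 24·(3,2)/13² = (0.4260,0.2840)
o2: d²=100 > ρ²=46 → inactive
o3: d²=9 ≤ ρ²=46; F_rep = 24·(-3,0)/9² = (-0.8889,0.0000)
F = F_att + ΣF_rep = (3.5371,-15.7160)
Δp = p'−p = (0.4421,-1.9645); α = Δx/Fx = (1345/3042) / (5380/1521) = 1/8
check: Δy/Fy = (-332/169) / (-2656/169) = 1/8 ✓

α = 1/8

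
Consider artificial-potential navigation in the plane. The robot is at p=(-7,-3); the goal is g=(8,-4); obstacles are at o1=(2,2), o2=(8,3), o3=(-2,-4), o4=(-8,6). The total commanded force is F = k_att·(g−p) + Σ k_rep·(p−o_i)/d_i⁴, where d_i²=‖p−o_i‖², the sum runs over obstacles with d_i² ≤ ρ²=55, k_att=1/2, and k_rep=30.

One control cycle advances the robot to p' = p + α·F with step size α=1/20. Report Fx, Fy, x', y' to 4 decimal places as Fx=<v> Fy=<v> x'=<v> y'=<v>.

Fx=7.2781 Fy=-0.4556 x'=-6.6361 y'=-3.0228

F_att = 1/2·(g−p) = 1/2·(15,-1) = (7.5000,-0.5000)
o1: d²=106 > ρ²=55 → inactive
o2: d²=261 > ρ²=55 → inactive
o3: d²=26 ≤ ρ²=55; F_rep = 30·(-5,1)/26² = (-0.2219,0.0444)
o4: d²=82 > ρ²=55 → inactive
F = F_att + ΣF_rep = (7.2781,-0.4556)
p' = p + 1/20·F = (-6.6361,-3.0228)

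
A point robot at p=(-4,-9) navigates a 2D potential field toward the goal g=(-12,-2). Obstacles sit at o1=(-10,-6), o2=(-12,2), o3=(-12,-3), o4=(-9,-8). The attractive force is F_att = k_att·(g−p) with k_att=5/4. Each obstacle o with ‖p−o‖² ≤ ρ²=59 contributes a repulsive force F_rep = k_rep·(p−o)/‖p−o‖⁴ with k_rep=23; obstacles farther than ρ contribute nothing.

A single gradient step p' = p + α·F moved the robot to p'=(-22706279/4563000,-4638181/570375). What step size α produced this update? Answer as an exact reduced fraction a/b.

F_att = 5/4·(g−p) = 5/4·(-8,7) = (-10.0000,8.7500)
o1: d²=45 ≤ ρ²=59; F_rep = 23·(6,-3)/45² = (0.0681,-0.0341)
o2: d²=185 > ρ²=59 → inactive
o3: d²=100 > ρ²=59 → inactive
o4: d²=26 ≤ ρ²=59; F_rep = 23·(5,-1)/26² = (0.1701,-0.0340)
F = F_att + ΣF_rep = (-9.7617,8.6819)
Δp = p'−p = (-0.9762,0.8682); α = Δx/Fx = (-4454279/4563000) / (-4454279/456300) = 1/10
check: Δy/Fy = (495194/570375) / (990388/114075) = 1/10 ✓

α = 1/10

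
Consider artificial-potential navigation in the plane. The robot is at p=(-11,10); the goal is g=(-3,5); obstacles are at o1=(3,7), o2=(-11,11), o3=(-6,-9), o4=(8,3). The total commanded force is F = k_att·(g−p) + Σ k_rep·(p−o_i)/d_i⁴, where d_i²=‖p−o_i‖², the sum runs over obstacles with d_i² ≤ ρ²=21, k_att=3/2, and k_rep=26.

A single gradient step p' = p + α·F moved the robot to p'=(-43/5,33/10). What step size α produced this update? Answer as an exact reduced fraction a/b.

α = 1/5

F_att = 3/2·(g−p) = 3/2·(8,-5) = (12.0000,-7.5000)
o1: d²=205 > ρ²=21 → inactive
o2: d²=1 ≤ ρ²=21; F_rep = 26·(0,-1)/1² = (0.0000,-26.0000)
o3: d²=386 > ρ²=21 → inactive
o4: d²=410 > ρ²=21 → inactive
F = F_att + ΣF_rep = (12.0000,-33.5000)
Δp = p'−p = (2.4000,-6.7000); α = Δx/Fx = (12/5) / (12) = 1/5
check: Δy/Fy = (-67/10) / (-67/2) = 1/5 ✓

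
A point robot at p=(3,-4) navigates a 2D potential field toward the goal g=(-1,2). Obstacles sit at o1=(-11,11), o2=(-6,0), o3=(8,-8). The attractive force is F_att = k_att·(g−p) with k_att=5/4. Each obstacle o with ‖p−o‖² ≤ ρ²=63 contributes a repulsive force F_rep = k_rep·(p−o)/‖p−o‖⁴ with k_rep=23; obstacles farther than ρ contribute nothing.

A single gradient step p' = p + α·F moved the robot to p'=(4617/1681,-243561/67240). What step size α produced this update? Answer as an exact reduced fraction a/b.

F_att = 5/4·(g−p) = 5/4·(-4,6) = (-5.0000,7.5000)
o1: d²=421 > ρ²=63 → inactive
o2: d²=97 > ρ²=63 → inactive
o3: d²=41 ≤ ρ²=63; F_rep = 23·(-5,4)/41² = (-0.0684,0.0547)
F = F_att + ΣF_rep = (-5.0684,7.5547)
Δp = p'−p = (-0.2534,0.3777); α = Δx/Fx = (-426/1681) / (-8520/1681) = 1/20
check: Δy/Fy = (25399/67240) / (25399/3362) = 1/20 ✓

α = 1/20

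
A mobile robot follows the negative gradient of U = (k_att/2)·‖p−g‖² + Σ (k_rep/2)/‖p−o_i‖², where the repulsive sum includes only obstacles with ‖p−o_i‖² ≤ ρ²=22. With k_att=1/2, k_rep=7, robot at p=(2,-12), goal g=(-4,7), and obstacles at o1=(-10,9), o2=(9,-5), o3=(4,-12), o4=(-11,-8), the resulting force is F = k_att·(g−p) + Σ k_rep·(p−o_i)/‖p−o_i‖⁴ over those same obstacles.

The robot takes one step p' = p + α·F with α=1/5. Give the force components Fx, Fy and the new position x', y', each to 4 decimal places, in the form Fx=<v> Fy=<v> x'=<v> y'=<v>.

F_att = 1/2·(g−p) = 1/2·(-6,19) = (-3.0000,9.5000)
o1: d²=585 > ρ²=22 → inactive
o2: d²=98 > ρ²=22 → inactive
o3: d²=4 ≤ ρ²=22; F_rep = 7·(-2,0)/4² = (-0.8750,0.0000)
o4: d²=185 > ρ²=22 → inactive
F = F_att + ΣF_rep = (-3.8750,9.5000)
p' = p + 1/5·F = (1.2250,-10.1000)

Fx=-3.8750 Fy=9.5000 x'=1.2250 y'=-10.1000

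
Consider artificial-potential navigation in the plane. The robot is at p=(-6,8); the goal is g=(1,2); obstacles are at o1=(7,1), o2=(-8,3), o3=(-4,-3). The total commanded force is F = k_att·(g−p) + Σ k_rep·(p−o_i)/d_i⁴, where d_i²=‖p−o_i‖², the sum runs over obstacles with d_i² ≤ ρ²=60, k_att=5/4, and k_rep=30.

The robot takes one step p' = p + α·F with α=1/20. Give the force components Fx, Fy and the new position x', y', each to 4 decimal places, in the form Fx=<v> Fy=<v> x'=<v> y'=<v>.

F_att = 5/4·(g−p) = 5/4·(7,-6) = (8.7500,-7.5000)
o1: d²=218 > ρ²=60 → inactive
o2: d²=29 ≤ ρ²=60; F_rep = 30·(2,5)/29² = (0.0713,0.1784)
o3: d²=125 > ρ²=60 → inactive
F = F_att + ΣF_rep = (8.8213,-7.3216)
p' = p + 1/20·F = (-5.5589,7.6339)

Fx=8.8213 Fy=-7.3216 x'=-5.5589 y'=7.6339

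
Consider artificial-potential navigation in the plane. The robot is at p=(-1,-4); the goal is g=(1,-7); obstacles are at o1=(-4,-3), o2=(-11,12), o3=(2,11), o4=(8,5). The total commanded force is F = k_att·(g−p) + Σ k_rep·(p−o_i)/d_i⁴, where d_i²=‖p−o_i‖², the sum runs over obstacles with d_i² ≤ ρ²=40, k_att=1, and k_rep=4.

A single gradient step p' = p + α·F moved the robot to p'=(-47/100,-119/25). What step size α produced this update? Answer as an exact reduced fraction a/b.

α = 1/4

F_att = 1·(g−p) = 1·(2,-3) = (2.0000,-3.0000)
o1: d²=10 ≤ ρ²=40; F_rep = 4·(3,-1)/10² = (0.1200,-0.0400)
o2: d²=356 > ρ²=40 → inactive
o3: d²=234 > ρ²=40 → inactive
o4: d²=162 > ρ²=40 → inactive
F = F_att + ΣF_rep = (2.1200,-3.0400)
Δp = p'−p = (0.5300,-0.7600); α = Δx/Fx = (53/100) / (53/25) = 1/4
check: Δy/Fy = (-19/25) / (-76/25) = 1/4 ✓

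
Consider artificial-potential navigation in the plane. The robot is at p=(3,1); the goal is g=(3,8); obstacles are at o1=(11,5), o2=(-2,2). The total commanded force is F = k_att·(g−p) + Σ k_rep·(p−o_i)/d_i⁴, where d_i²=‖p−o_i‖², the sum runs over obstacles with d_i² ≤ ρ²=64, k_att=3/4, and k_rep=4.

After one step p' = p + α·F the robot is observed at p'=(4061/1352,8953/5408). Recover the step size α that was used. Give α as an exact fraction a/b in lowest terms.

F_att = 3/4·(g−p) = 3/4·(0,7) = (0.0000,5.2500)
o1: d²=80 > ρ²=64 → inactive
o2: d²=26 ≤ ρ²=64; F_rep = 4·(5,-1)/26² = (0.0296,-0.0059)
F = F_att + ΣF_rep = (0.0296,5.2441)
Δp = p'−p = (0.0037,0.6555); α = Δx/Fx = (5/1352) / (5/169) = 1/8
check: Δy/Fy = (3545/5408) / (3545/676) = 1/8 ✓

α = 1/8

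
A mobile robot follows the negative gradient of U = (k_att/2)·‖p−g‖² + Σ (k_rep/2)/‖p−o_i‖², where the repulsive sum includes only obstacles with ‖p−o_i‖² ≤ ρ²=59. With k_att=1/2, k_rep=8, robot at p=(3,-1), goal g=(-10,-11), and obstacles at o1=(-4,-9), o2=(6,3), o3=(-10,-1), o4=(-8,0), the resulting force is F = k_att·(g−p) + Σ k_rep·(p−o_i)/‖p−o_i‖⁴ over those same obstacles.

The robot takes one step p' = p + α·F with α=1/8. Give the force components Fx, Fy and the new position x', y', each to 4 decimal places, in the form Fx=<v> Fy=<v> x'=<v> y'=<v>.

Fx=-6.5384 Fy=-5.0512 x'=2.1827 y'=-1.6314

F_att = 1/2·(g−p) = 1/2·(-13,-10) = (-6.5000,-5.0000)
o1: d²=113 > ρ²=59 → inactive
o2: d²=25 ≤ ρ²=59; F_rep = 8·(-3,-4)/25² = (-0.0384,-0.0512)
o3: d²=169 > ρ²=59 → inactive
o4: d²=122 > ρ²=59 → inactive
F = F_att + ΣF_rep = (-6.5384,-5.0512)
p' = p + 1/8·F = (2.1827,-1.6314)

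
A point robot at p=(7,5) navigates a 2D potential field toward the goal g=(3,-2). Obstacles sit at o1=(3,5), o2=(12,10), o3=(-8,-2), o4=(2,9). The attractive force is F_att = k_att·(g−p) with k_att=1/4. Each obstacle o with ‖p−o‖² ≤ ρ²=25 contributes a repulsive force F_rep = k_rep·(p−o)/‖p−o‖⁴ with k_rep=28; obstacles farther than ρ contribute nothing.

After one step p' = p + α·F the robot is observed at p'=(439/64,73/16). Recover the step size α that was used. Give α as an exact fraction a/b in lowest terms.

α = 1/4

F_att = 1/4·(g−p) = 1/4·(-4,-7) = (-1.0000,-1.7500)
o1: d²=16 ≤ ρ²=25; F_rep = 28·(4,0)/16² = (0.4375,0.0000)
o2: d²=50 > ρ²=25 → inactive
o3: d²=274 > ρ²=25 → inactive
o4: d²=41 > ρ²=25 → inactive
F = F_att + ΣF_rep = (-0.5625,-1.7500)
Δp = p'−p = (-0.1406,-0.4375); α = Δx/Fx = (-9/64) / (-9/16) = 1/4
check: Δy/Fy = (-7/16) / (-7/4) = 1/4 ✓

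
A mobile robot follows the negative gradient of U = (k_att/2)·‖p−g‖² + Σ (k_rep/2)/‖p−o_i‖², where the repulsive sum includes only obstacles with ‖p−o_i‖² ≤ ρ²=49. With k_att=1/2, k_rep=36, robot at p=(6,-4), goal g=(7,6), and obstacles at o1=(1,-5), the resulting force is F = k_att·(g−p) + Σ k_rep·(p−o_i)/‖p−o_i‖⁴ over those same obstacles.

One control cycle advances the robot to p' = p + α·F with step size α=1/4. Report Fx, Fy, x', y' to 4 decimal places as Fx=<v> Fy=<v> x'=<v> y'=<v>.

Fx=0.7663 Fy=5.0533 x'=6.1916 y'=-2.7367

F_att = 1/2·(g−p) = 1/2·(1,10) = (0.5000,5.0000)
o1: d²=26 ≤ ρ²=49; F_rep = 36·(5,1)/26² = (0.2663,0.0533)
F = F_att + ΣF_rep = (0.7663,5.0533)
p' = p + 1/4·F = (6.1916,-2.7367)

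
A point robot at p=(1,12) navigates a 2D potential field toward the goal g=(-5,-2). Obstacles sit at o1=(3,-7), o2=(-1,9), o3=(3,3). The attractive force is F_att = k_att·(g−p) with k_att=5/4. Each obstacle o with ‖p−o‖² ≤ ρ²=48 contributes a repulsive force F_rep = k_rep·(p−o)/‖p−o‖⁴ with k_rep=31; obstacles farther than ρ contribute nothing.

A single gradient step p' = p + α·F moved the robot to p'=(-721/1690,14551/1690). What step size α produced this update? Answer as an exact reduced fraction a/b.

α = 1/5

F_att = 5/4·(g−p) = 5/4·(-6,-14) = (-7.5000,-17.5000)
o1: d²=365 > ρ²=48 → inactive
o2: d²=13 ≤ ρ²=48; F_rep = 31·(2,3)/13² = (0.3669,0.5503)
o3: d²=85 > ρ²=48 → inactive
F = F_att + ΣF_rep = (-7.1331,-16.9497)
Δp = p'−p = (-1.4266,-3.3899); α = Δx/Fx = (-2411/1690) / (-2411/338) = 1/5
check: Δy/Fy = (-5729/1690) / (-5729/338) = 1/5 ✓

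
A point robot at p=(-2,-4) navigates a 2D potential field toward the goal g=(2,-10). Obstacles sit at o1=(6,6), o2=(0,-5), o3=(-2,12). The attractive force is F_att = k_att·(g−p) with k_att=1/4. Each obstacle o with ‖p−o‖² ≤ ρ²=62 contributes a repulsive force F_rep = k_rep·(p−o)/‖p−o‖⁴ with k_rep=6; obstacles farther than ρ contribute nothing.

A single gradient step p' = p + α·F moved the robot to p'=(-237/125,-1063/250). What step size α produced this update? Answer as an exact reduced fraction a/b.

α = 1/5

F_att = 1/4·(g−p) = 1/4·(4,-6) = (1.0000,-1.5000)
o1: d²=164 > ρ²=62 → inactive
o2: d²=5 ≤ ρ²=62; F_rep = 6·(-2,1)/5² = (-0.4800,0.2400)
o3: d²=256 > ρ²=62 → inactive
F = F_att + ΣF_rep = (0.5200,-1.2600)
Δp = p'−p = (0.1040,-0.2520); α = Δx/Fx = (13/125) / (13/25) = 1/5
check: Δy/Fy = (-63/250) / (-63/50) = 1/5 ✓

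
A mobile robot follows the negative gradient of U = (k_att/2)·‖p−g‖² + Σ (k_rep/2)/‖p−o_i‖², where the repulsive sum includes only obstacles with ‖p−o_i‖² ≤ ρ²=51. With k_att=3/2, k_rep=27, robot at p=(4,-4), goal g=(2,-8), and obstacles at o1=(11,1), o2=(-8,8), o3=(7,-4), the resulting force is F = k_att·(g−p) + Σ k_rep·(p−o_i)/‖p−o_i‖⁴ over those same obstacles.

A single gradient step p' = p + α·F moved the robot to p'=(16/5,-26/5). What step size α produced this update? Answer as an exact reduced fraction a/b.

α = 1/5

F_att = 3/2·(g−p) = 3/2·(-2,-4) = (-3.0000,-6.0000)
o1: d²=74 > ρ²=51 → inactive
o2: d²=288 > ρ²=51 → inactive
o3: d²=9 ≤ ρ²=51; F_rep = 27·(-3,0)/9² = (-1.0000,0.0000)
F = F_att + ΣF_rep = (-4.0000,-6.0000)
Δp = p'−p = (-0.8000,-1.2000); α = Δx/Fx = (-4/5) / (-4) = 1/5
check: Δy/Fy = (-6/5) / (-6) = 1/5 ✓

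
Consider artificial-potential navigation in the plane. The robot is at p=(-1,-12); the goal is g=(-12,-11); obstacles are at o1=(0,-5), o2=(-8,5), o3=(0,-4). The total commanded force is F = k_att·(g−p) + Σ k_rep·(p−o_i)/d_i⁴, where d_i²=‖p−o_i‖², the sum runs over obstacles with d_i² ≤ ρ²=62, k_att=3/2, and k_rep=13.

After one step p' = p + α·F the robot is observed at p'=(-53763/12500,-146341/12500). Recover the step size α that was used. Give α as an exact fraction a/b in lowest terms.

α = 1/5

F_att = 3/2·(g−p) = 3/2·(-11,1) = (-16.5000,1.5000)
o1: d²=50 ≤ ρ²=62; F_rep = 13·(-1,-7)/50² = (-0.0052,-0.0364)
o2: d²=338 > ρ²=62 → inactive
o3: d²=65 > ρ²=62 → inactive
F = F_att + ΣF_rep = (-16.5052,1.4636)
Δp = p'−p = (-3.3010,0.2927); α = Δx/Fx = (-41263/12500) / (-41263/2500) = 1/5
check: Δy/Fy = (3659/12500) / (3659/2500) = 1/5 ✓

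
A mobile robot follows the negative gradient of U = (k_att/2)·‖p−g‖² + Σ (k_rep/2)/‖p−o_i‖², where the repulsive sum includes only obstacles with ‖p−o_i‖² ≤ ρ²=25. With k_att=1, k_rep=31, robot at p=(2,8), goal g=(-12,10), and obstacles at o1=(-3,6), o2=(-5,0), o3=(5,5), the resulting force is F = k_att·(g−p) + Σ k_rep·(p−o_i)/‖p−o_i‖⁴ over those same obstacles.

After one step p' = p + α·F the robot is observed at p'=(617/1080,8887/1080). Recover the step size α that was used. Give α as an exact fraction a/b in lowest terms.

α = 1/10

F_att = 1·(g−p) = 1·(-14,2) = (-14.0000,2.0000)
o1: d²=29 > ρ²=25 → inactive
o2: d²=113 > ρ²=25 → inactive
o3: d²=18 ≤ ρ²=25; F_rep = 31·(-3,3)/18² = (-0.2870,0.2870)
F = F_att + ΣF_rep = (-14.2870,2.2870)
Δp = p'−p = (-1.4287,0.2287); α = Δx/Fx = (-1543/1080) / (-1543/108) = 1/10
check: Δy/Fy = (247/1080) / (247/108) = 1/10 ✓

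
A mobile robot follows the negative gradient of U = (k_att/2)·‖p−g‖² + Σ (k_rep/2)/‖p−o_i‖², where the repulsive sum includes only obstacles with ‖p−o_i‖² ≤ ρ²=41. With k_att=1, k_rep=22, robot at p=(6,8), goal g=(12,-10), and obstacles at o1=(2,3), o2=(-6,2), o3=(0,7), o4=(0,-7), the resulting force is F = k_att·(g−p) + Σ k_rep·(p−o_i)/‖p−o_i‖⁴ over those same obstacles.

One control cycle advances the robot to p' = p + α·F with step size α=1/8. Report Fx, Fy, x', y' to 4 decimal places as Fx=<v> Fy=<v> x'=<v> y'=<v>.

Fx=6.1488 Fy=-17.9185 x'=6.7686 y'=5.7602

F_att = 1·(g−p) = 1·(6,-18) = (6.0000,-18.0000)
o1: d²=41 ≤ ρ²=41; F_rep = 22·(4,5)/41² = (0.0523,0.0654)
o2: d²=180 > ρ²=41 → inactive
o3: d²=37 ≤ ρ²=41; F_rep = 22·(6,1)/37² = (0.0964,0.0161)
o4: d²=261 > ρ²=41 → inactive
F = F_att + ΣF_rep = (6.1488,-17.9185)
p' = p + 1/8·F = (6.7686,5.7602)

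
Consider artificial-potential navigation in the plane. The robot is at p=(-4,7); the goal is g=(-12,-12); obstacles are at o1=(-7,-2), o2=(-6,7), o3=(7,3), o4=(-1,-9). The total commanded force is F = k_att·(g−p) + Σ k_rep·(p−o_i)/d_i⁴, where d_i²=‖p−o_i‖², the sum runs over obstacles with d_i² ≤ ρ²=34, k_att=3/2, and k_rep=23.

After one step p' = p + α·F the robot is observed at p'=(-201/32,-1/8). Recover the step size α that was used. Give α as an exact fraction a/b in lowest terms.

α = 1/4

F_att = 3/2·(g−p) = 3/2·(-8,-19) = (-12.0000,-28.5000)
o1: d²=90 > ρ²=34 → inactive
o2: d²=4 ≤ ρ²=34; F_rep = 23·(2,0)/4² = (2.8750,0.0000)
o3: d²=137 > ρ²=34 → inactive
o4: d²=265 > ρ²=34 → inactive
F = F_att + ΣF_rep = (-9.1250,-28.5000)
Δp = p'−p = (-2.2812,-7.1250); α = Δx/Fx = (-73/32) / (-73/8) = 1/4
check: Δy/Fy = (-57/8) / (-57/2) = 1/4 ✓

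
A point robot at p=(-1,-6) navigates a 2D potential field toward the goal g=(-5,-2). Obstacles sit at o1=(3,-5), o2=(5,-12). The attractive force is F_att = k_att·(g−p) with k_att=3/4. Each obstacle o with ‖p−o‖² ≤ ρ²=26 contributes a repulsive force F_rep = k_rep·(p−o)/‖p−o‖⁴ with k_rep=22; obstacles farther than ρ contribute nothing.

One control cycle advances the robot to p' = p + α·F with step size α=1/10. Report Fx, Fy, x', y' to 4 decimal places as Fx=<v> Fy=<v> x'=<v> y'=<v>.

Fx=-3.3045 Fy=2.9239 x'=-1.3304 y'=-5.7076

F_att = 3/4·(g−p) = 3/4·(-4,4) = (-3.0000,3.0000)
o1: d²=17 ≤ ρ²=26; F_rep = 22·(-4,-1)/17² = (-0.3045,-0.0761)
o2: d²=72 > ρ²=26 → inactive
F = F_att + ΣF_rep = (-3.3045,2.9239)
p' = p + 1/10·F = (-1.3304,-5.7076)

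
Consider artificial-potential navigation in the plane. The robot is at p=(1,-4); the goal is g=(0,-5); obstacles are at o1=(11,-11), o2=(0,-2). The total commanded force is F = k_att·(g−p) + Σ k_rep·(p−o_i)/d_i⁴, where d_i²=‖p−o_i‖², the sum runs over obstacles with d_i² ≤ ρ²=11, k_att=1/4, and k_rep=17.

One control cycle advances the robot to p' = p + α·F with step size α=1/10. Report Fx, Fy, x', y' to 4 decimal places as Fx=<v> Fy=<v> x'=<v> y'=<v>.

Fx=0.4300 Fy=-1.6100 x'=1.0430 y'=-4.1610

F_att = 1/4·(g−p) = 1/4·(-1,-1) = (-0.2500,-0.2500)
o1: d²=149 > ρ²=11 → inactive
o2: d²=5 ≤ ρ²=11; F_rep = 17·(1,-2)/5² = (0.6800,-1.3600)
F = F_att + ΣF_rep = (0.4300,-1.6100)
p' = p + 1/10·F = (1.0430,-4.1610)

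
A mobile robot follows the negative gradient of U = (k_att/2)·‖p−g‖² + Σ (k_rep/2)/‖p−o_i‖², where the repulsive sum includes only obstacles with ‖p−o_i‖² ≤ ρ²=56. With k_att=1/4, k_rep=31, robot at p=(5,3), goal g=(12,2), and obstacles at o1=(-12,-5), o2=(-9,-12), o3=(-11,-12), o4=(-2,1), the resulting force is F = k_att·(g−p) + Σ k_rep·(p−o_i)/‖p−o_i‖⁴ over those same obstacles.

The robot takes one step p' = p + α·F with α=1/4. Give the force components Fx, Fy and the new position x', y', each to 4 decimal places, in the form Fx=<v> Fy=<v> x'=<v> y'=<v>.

F_att = 1/4·(g−p) = 1/4·(7,-1) = (1.7500,-0.2500)
o1: d²=353 > ρ²=56 → inactive
o2: d²=421 > ρ²=56 → inactive
o3: d²=481 > ρ²=56 → inactive
o4: d²=53 ≤ ρ²=56; F_rep = 31·(7,2)/53² = (0.0773,0.0221)
F = F_att + ΣF_rep = (1.8273,-0.2279)
p' = p + 1/4·F = (5.4568,2.9430)

Fx=1.8273 Fy=-0.2279 x'=5.4568 y'=2.9430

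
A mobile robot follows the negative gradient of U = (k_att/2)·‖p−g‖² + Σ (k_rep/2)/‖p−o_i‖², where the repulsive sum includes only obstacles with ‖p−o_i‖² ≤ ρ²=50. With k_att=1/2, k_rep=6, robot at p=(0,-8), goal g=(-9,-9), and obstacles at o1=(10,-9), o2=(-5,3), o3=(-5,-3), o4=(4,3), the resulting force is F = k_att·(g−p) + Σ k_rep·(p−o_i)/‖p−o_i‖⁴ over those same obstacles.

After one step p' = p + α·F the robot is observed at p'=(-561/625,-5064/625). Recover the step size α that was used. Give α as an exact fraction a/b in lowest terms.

F_att = 1/2·(g−p) = 1/2·(-9,-1) = (-4.5000,-0.5000)
o1: d²=101 > ρ²=50 → inactive
o2: d²=146 > ρ²=50 → inactive
o3: d²=50 ≤ ρ²=50; F_rep = 6·(5,-5)/50² = (0.0120,-0.0120)
o4: d²=137 > ρ²=50 → inactive
F = F_att + ΣF_rep = (-4.4880,-0.5120)
Δp = p'−p = (-0.8976,-0.1024); α = Δx/Fx = (-561/625) / (-561/125) = 1/5
check: Δy/Fy = (-64/625) / (-64/125) = 1/5 ✓

α = 1/5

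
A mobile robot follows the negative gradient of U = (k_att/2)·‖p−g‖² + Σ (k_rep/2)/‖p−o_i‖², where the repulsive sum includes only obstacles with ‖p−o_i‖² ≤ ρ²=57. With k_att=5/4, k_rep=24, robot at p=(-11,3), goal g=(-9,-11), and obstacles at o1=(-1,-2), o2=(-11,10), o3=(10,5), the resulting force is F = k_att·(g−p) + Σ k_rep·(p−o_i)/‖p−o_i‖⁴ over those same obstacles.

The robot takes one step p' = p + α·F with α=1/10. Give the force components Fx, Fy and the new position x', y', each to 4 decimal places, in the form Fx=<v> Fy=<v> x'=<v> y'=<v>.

Fx=2.5000 Fy=-17.5700 x'=-10.7500 y'=1.2430

F_att = 5/4·(g−p) = 5/4·(2,-14) = (2.5000,-17.5000)
o1: d²=125 > ρ²=57 → inactive
o2: d²=49 ≤ ρ²=57; F_rep = 24·(0,-7)/49² = (0.0000,-0.0700)
o3: d²=445 > ρ²=57 → inactive
F = F_att + ΣF_rep = (2.5000,-17.5700)
p' = p + 1/10·F = (-10.7500,1.2430)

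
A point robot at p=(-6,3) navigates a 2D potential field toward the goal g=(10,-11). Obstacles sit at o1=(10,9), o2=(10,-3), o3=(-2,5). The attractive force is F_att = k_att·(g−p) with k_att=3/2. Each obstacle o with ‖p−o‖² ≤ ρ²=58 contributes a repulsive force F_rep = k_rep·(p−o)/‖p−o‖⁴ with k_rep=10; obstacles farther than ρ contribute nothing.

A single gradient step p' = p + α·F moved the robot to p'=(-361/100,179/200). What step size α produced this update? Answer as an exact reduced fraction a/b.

F_att = 3/2·(g−p) = 3/2·(16,-14) = (24.0000,-21.0000)
o1: d²=292 > ρ²=58 → inactive
o2: d²=292 > ρ²=58 → inactive
o3: d²=20 ≤ ρ²=58; F_rep = 10·(-4,-2)/20² = (-0.1000,-0.0500)
F = F_att + ΣF_rep = (23.9000,-21.0500)
Δp = p'−p = (2.3900,-2.1050); α = Δx/Fx = (239/100) / (239/10) = 1/10
check: Δy/Fy = (-421/200) / (-421/20) = 1/10 ✓

α = 1/10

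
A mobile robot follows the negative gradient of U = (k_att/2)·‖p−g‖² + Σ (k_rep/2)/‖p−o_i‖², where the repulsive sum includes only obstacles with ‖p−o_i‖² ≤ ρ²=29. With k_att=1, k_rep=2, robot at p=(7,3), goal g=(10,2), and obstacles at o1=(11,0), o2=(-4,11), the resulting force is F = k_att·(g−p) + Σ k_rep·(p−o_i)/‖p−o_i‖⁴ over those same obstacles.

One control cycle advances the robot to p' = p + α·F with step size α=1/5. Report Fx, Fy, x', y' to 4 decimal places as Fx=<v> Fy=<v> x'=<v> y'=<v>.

Fx=2.9872 Fy=-0.9904 x'=7.5974 y'=2.8019

F_att = 1·(g−p) = 1·(3,-1) = (3.0000,-1.0000)
o1: d²=25 ≤ ρ²=29; F_rep = 2·(-4,3)/25² = (-0.0128,0.0096)
o2: d²=185 > ρ²=29 → inactive
F = F_att + ΣF_rep = (2.9872,-0.9904)
p' = p + 1/5·F = (7.5974,2.8019)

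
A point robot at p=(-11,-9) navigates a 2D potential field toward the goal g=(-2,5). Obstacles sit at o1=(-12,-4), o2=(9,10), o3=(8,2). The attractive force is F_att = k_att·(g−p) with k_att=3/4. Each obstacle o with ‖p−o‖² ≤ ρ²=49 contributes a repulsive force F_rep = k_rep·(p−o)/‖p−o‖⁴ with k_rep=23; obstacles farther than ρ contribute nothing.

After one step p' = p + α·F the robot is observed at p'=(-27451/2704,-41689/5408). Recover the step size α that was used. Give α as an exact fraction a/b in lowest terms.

F_att = 3/4·(g−p) = 3/4·(9,14) = (6.7500,10.5000)
o1: d²=26 ≤ ρ²=49; F_rep = 23·(1,-5)/26² = (0.0340,-0.1701)
o2: d²=761 > ρ²=49 → inactive
o3: d²=482 > ρ²=49 → inactive
F = F_att + ΣF_rep = (6.7840,10.3299)
Δp = p'−p = (0.8480,1.2912); α = Δx/Fx = (2293/2704) / (2293/338) = 1/8
check: Δy/Fy = (6983/5408) / (6983/676) = 1/8 ✓

α = 1/8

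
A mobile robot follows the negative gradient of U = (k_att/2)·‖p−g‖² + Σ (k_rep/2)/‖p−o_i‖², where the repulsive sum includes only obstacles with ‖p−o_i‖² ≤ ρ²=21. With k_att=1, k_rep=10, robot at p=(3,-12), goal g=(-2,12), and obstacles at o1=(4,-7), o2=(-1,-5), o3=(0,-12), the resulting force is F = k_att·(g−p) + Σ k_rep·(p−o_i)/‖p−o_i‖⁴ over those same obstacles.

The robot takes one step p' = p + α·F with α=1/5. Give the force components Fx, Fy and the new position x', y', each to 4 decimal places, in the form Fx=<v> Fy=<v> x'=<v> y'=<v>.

F_att = 1·(g−p) = 1·(-5,24) = (-5.0000,24.0000)
o1: d²=26 > ρ²=21 → inactive
o2: d²=65 > ρ²=21 → inactive
o3: d²=9 ≤ ρ²=21; F_rep = 10·(3,0)/9² = (0.3704,0.0000)
F = F_att + ΣF_rep = (-4.6296,24.0000)
p' = p + 1/5·F = (2.0741,-7.2000)

Fx=-4.6296 Fy=24.0000 x'=2.0741 y'=-7.2000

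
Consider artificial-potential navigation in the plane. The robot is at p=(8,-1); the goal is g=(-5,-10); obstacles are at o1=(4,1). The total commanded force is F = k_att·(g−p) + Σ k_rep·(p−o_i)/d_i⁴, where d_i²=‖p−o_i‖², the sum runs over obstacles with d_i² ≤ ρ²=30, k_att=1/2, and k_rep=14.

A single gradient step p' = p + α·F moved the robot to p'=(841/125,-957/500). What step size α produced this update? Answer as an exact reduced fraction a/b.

F_att = 1/2·(g−p) = 1/2·(-13,-9) = (-6.5000,-4.5000)
o1: d²=20 ≤ ρ²=30; F_rep = 14·(4,-2)/20² = (0.1400,-0.0700)
F = F_att + ΣF_rep = (-6.3600,-4.5700)
Δp = p'−p = (-1.2720,-0.9140); α = Δx/Fx = (-159/125) / (-159/25) = 1/5
check: Δy/Fy = (-457/500) / (-457/100) = 1/5 ✓

α = 1/5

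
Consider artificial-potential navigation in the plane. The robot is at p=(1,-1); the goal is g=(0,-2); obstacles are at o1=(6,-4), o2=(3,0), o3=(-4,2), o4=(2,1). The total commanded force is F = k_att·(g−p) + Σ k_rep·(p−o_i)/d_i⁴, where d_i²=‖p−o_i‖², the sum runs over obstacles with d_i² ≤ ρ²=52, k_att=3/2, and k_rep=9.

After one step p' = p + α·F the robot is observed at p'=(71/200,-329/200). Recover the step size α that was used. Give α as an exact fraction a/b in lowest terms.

α = 1/4

F_att = 3/2·(g−p) = 3/2·(-1,-1) = (-1.5000,-1.5000)
o1: d²=34 ≤ ρ²=52; F_rep = 9·(-5,3)/34² = (-0.0389,0.0234)
o2: d²=5 ≤ ρ²=52; F_rep = 9·(-2,-1)/5² = (-0.7200,-0.3600)
o3: d²=34 ≤ ρ²=52; F_rep = 9·(5,-3)/34² = (0.0389,-0.0234)
o4: d²=5 ≤ ρ²=52; F_rep = 9·(-1,-2)/5² = (-0.3600,-0.7200)
F = F_att + ΣF_rep = (-2.5800,-2.5800)
Δp = p'−p = (-0.6450,-0.6450); α = Δx/Fx = (-129/200) / (-129/50) = 1/4
check: Δy/Fy = (-129/200) / (-129/50) = 1/4 ✓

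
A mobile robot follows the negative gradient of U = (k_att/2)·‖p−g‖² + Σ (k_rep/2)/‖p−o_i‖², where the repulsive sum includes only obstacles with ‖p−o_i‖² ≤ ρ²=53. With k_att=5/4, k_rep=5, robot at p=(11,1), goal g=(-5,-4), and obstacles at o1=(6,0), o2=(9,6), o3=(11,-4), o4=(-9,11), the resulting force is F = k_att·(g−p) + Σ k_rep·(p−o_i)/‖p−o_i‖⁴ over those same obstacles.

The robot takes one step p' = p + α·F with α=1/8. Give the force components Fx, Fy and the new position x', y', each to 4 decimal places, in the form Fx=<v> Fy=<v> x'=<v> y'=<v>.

F_att = 5/4·(g−p) = 5/4·(-16,-5) = (-20.0000,-6.2500)
o1: d²=26 ≤ ρ²=53; F_rep = 5·(5,1)/26² = (0.0370,0.0074)
o2: d²=29 ≤ ρ²=53; F_rep = 5·(2,-5)/29² = (0.0119,-0.0297)
o3: d²=25 ≤ ρ²=53; F_rep = 5·(0,5)/25² = (0.0000,0.0400)
o4: d²=500 > ρ²=53 → inactive
F = F_att + ΣF_rep = (-19.9511,-6.2323)
p' = p + 1/8·F = (8.5061,0.2210)

Fx=-19.9511 Fy=-6.2323 x'=8.5061 y'=0.2210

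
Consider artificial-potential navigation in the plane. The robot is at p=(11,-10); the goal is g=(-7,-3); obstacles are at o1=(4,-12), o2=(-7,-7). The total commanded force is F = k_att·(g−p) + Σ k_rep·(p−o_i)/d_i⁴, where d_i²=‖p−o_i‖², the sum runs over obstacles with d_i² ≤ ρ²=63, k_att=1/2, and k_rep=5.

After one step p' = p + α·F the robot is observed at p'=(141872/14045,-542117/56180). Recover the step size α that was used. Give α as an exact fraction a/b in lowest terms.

α = 1/10

F_att = 1/2·(g−p) = 1/2·(-18,7) = (-9.0000,3.5000)
o1: d²=53 ≤ ρ²=63; F_rep = 5·(7,2)/53² = (0.0125,0.0036)
o2: d²=333 > ρ²=63 → inactive
F = F_att + ΣF_rep = (-8.9875,3.5036)
Δp = p'−p = (-0.8988,0.3504); α = Δx/Fx = (-12623/14045) / (-25246/2809) = 1/10
check: Δy/Fy = (19683/56180) / (19683/5618) = 1/10 ✓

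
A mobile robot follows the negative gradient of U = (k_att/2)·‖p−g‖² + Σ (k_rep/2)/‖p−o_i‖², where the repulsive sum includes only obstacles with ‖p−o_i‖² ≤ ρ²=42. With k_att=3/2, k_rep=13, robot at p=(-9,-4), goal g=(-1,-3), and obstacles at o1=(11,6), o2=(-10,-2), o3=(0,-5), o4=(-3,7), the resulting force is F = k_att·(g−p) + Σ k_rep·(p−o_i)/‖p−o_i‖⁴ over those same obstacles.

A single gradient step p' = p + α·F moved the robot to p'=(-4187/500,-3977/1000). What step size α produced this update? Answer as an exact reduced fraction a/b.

F_att = 3/2·(g−p) = 3/2·(8,1) = (12.0000,1.5000)
o1: d²=500 > ρ²=42 → inactive
o2: d²=5 ≤ ρ²=42; F_rep = 13·(1,-2)/5² = (0.5200,-1.0400)
o3: d²=82 > ρ²=42 → inactive
o4: d²=157 > ρ²=42 → inactive
F = F_att + ΣF_rep = (12.5200,0.4600)
Δp = p'−p = (0.6260,0.0230); α = Δx/Fx = (313/500) / (313/25) = 1/20
check: Δy/Fy = (23/1000) / (23/50) = 1/20 ✓

α = 1/20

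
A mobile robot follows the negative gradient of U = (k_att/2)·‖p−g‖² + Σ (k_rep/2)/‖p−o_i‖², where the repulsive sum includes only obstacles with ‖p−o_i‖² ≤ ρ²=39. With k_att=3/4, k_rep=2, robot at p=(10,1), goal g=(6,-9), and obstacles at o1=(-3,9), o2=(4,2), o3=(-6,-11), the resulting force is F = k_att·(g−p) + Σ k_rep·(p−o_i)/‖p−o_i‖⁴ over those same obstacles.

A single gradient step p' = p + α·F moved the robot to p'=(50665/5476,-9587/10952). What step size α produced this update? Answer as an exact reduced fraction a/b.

F_att = 3/4·(g−p) = 3/4·(-4,-10) = (-3.0000,-7.5000)
o1: d²=233 > ρ²=39 → inactive
o2: d²=37 ≤ ρ²=39; F_rep = 2·(6,-1)/37² = (0.0088,-0.0015)
o3: d²=400 > ρ²=39 → inactive
F = F_att + ΣF_rep = (-2.9912,-7.5015)
Δp = p'−p = (-0.7478,-1.8754); α = Δx/Fx = (-4095/5476) / (-4095/1369) = 1/4
check: Δy/Fy = (-20539/10952) / (-20539/2738) = 1/4 ✓

α = 1/4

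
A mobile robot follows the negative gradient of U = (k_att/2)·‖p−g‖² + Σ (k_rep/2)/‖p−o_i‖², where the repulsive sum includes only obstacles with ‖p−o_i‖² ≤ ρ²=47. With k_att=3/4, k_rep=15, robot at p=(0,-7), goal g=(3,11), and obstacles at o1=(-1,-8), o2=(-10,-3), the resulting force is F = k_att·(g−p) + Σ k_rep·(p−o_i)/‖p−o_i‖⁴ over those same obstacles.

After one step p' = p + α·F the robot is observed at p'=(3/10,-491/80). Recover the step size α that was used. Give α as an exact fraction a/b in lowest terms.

α = 1/20

F_att = 3/4·(g−p) = 3/4·(3,18) = (2.2500,13.5000)
o1: d²=2 ≤ ρ²=47; F_rep = 15·(1,1)/2² = (3.7500,3.7500)
o2: d²=116 > ρ²=47 → inactive
F = F_att + ΣF_rep = (6.0000,17.2500)
Δp = p'−p = (0.3000,0.8625); α = Δx/Fx = (3/10) / (6) = 1/20
check: Δy/Fy = (69/80) / (69/4) = 1/20 ✓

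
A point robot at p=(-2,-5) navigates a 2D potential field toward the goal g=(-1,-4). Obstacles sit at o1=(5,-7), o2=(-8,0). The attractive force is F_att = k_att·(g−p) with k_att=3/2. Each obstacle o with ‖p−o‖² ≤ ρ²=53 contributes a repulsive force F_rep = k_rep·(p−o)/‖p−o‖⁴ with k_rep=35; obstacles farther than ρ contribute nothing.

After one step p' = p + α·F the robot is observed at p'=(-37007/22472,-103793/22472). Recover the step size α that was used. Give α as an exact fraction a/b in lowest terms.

α = 1/4

F_att = 3/2·(g−p) = 3/2·(1,1) = (1.5000,1.5000)
o1: d²=53 ≤ ρ²=53; F_rep = 35·(-7,2)/53² = (-0.0872,0.0249)
o2: d²=61 > ρ²=53 → inactive
F = F_att + ΣF_rep = (1.4128,1.5249)
Δp = p'−p = (0.3532,0.3812); α = Δx/Fx = (7937/22472) / (7937/5618) = 1/4
check: Δy/Fy = (8567/22472) / (8567/5618) = 1/4 ✓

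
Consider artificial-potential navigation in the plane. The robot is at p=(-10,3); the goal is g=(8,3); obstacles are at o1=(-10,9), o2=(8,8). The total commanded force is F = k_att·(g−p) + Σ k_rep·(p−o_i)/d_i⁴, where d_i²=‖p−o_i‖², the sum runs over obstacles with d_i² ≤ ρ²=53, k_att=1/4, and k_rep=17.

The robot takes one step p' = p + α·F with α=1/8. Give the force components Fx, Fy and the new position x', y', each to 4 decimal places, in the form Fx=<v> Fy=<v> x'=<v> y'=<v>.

Fx=4.5000 Fy=-0.0787 x'=-9.4375 y'=2.9902

F_att = 1/4·(g−p) = 1/4·(18,0) = (4.5000,0.0000)
o1: d²=36 ≤ ρ²=53; F_rep = 17·(0,-6)/36² = (0.0000,-0.0787)
o2: d²=349 > ρ²=53 → inactive
F = F_att + ΣF_rep = (4.5000,-0.0787)
p' = p + 1/8·F = (-9.4375,2.9902)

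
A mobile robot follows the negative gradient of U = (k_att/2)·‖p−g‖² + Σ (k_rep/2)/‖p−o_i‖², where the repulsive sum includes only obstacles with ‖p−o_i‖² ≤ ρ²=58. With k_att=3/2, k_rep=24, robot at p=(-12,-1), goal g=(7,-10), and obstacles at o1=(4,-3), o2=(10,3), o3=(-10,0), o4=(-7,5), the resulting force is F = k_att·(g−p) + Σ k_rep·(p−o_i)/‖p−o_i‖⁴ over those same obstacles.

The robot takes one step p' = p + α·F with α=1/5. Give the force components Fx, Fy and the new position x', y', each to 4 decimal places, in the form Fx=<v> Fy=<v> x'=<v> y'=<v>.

Fx=26.5800 Fy=-14.4600 x'=-6.6840 y'=-3.8920

F_att = 3/2·(g−p) = 3/2·(19,-9) = (28.5000,-13.5000)
o1: d²=260 > ρ²=58 → inactive
o2: d²=500 > ρ²=58 → inactive
o3: d²=5 ≤ ρ²=58; F_rep = 24·(-2,-1)/5² = (-1.9200,-0.9600)
o4: d²=61 > ρ²=58 → inactive
F = F_att + ΣF_rep = (26.5800,-14.4600)
p' = p + 1/5·F = (-6.6840,-3.8920)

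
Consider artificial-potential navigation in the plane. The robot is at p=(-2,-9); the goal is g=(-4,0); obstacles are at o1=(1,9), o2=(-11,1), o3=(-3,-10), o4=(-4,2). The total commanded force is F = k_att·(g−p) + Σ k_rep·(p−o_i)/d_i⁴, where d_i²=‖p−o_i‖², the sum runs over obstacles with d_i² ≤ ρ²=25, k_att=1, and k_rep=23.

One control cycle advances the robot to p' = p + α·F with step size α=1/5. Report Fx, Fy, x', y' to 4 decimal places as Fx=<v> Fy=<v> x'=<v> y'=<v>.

Fx=3.7500 Fy=14.7500 x'=-1.2500 y'=-6.0500

F_att = 1·(g−p) = 1·(-2,9) = (-2.0000,9.0000)
o1: d²=333 > ρ²=25 → inactive
o2: d²=181 > ρ²=25 → inactive
o3: d²=2 ≤ ρ²=25; F_rep = 23·(1,1)/2² = (5.7500,5.7500)
o4: d²=125 > ρ²=25 → inactive
F = F_att + ΣF_rep = (3.7500,14.7500)
p' = p + 1/5·F = (-1.2500,-6.0500)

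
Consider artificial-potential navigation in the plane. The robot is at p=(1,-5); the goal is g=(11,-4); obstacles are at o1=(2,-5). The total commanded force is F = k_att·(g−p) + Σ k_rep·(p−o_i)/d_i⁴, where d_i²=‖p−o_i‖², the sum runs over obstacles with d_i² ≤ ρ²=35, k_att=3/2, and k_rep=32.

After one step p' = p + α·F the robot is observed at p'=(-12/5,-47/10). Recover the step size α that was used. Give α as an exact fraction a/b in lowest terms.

F_att = 3/2·(g−p) = 3/2·(10,1) = (15.0000,1.5000)
o1: d²=1 ≤ ρ²=35; F_rep = 32·(-1,0)/1² = (-32.0000,0.0000)
F = F_att + ΣF_rep = (-17.0000,1.5000)
Δp = p'−p = (-3.4000,0.3000); α = Δx/Fx = (-17/5) / (-17) = 1/5
check: Δy/Fy = (3/10) / (3/2) = 1/5 ✓

α = 1/5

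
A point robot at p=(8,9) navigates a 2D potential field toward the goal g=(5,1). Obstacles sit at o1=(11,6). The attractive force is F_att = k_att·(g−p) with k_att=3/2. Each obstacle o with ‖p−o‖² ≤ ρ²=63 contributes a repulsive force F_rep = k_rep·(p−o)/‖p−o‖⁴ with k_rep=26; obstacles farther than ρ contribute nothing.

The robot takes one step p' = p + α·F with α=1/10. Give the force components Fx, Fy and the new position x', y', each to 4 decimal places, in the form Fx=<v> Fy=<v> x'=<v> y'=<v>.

Fx=-4.7407 Fy=-11.7593 x'=7.5259 y'=7.8241

F_att = 3/2·(g−p) = 3/2·(-3,-8) = (-4.5000,-12.0000)
o1: d²=18 ≤ ρ²=63; F_rep = 26·(-3,3)/18² = (-0.2407,0.2407)
F = F_att + ΣF_rep = (-4.7407,-11.7593)
p' = p + 1/10·F = (7.5259,7.8241)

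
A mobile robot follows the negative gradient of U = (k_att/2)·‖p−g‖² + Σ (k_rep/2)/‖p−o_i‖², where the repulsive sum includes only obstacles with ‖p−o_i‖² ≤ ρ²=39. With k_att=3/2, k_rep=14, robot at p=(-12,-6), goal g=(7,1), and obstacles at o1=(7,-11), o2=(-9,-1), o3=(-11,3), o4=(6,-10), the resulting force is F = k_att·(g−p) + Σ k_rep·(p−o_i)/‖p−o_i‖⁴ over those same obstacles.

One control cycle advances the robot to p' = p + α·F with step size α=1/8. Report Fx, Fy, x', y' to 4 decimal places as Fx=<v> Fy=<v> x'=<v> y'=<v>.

Fx=28.4637 Fy=10.4394 x'=-8.4420 y'=-4.6951

F_att = 3/2·(g−p) = 3/2·(19,7) = (28.5000,10.5000)
o1: d²=386 > ρ²=39 → inactive
o2: d²=34 ≤ ρ²=39; F_rep = 14·(-3,-5)/34² = (-0.0363,-0.0606)
o3: d²=82 > ρ²=39 → inactive
o4: d²=340 > ρ²=39 → inactive
F = F_att + ΣF_rep = (28.4637,10.4394)
p' = p + 1/8·F = (-8.4420,-4.6951)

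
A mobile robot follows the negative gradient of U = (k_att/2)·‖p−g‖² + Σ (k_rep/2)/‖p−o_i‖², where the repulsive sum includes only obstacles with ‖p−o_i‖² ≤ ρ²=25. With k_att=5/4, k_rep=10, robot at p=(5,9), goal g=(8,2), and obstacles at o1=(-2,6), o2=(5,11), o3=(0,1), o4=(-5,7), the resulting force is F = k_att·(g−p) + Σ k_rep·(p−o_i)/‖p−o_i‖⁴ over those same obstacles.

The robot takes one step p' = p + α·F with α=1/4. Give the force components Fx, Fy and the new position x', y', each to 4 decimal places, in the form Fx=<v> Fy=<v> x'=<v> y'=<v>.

Fx=3.7500 Fy=-10.0000 x'=5.9375 y'=6.5000

F_att = 5/4·(g−p) = 5/4·(3,-7) = (3.7500,-8.7500)
o1: d²=58 > ρ²=25 → inactive
o2: d²=4 ≤ ρ²=25; F_rep = 10·(0,-2)/4² = (0.0000,-1.2500)
o3: d²=89 > ρ²=25 → inactive
o4: d²=104 > ρ²=25 → inactive
F = F_att + ΣF_rep = (3.7500,-10.0000)
p' = p + 1/4·F = (5.9375,6.5000)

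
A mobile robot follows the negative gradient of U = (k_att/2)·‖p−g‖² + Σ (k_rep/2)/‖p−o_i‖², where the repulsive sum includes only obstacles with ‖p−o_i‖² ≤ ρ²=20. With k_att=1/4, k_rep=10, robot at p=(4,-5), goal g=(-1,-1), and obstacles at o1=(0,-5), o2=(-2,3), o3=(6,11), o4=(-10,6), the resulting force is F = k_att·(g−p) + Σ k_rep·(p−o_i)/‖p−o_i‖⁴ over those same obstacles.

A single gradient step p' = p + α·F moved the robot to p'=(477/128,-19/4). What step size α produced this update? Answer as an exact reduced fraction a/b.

α = 1/4

F_att = 1/4·(g−p) = 1/4·(-5,4) = (-1.2500,1.0000)
o1: d²=16 ≤ ρ²=20; F_rep = 10·(4,0)/16² = (0.1562,0.0000)
o2: d²=100 > ρ²=20 → inactive
o3: d²=260 > ρ²=20 → inactive
o4: d²=317 > ρ²=20 → inactive
F = F_att + ΣF_rep = (-1.0938,1.0000)
Δp = p'−p = (-0.2734,0.2500); α = Δx/Fx = (-35/128) / (-35/32) = 1/4
check: Δy/Fy = (1/4) / (1) = 1/4 ✓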